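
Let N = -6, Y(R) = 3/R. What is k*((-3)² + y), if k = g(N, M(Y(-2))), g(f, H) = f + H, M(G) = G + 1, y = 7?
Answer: -104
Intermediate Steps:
M(G) = 1 + G
g(f, H) = H + f
k = -13/2 (k = (1 + 3/(-2)) - 6 = (1 + 3*(-½)) - 6 = (1 - 3/2) - 6 = -½ - 6 = -13/2 ≈ -6.5000)
k*((-3)² + y) = -13*((-3)² + 7)/2 = -13*(9 + 7)/2 = -13/2*16 = -104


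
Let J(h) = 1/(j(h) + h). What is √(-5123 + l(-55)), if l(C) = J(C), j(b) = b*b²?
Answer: I*√141901694889130/166430 ≈ 71.575*I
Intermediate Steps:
j(b) = b³
J(h) = 1/(h + h³) (J(h) = 1/(h³ + h) = 1/(h + h³))
l(C) = 1/(C + C³)
√(-5123 + l(-55)) = √(-5123 + 1/(-55 + (-55)³)) = √(-5123 + 1/(-55 - 166375)) = √(-5123 + 1/(-166430)) = √(-5123 - 1/166430) = √(-852620891/166430) = I*√141901694889130/166430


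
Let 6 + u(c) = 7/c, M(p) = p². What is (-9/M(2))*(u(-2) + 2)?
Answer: 135/8 ≈ 16.875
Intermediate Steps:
u(c) = -6 + 7/c
(-9/M(2))*(u(-2) + 2) = (-9/(2²))*((-6 + 7/(-2)) + 2) = (-9/4)*((-6 + 7*(-½)) + 2) = (-9*¼)*((-6 - 7/2) + 2) = -9*(-19/2 + 2)/4 = -9/4*(-15/2) = 135/8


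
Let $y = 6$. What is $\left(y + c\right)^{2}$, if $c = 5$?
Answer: $121$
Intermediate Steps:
$\left(y + c\right)^{2} = \left(6 + 5\right)^{2} = 11^{2} = 121$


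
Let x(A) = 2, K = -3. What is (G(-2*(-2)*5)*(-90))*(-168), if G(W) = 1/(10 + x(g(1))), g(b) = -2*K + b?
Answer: 1260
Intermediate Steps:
g(b) = 6 + b (g(b) = -2*(-3) + b = 6 + b)
G(W) = 1/12 (G(W) = 1/(10 + 2) = 1/12)
(G(-2*(-2)*5)*(-90))*(-168) = ((1/12)*(-90))*(-168) = -15/2*(-168) = 1260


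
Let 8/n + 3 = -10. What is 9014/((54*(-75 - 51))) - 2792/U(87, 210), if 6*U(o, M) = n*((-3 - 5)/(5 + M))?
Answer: -4977755879/6804 ≈ -7.3159e+5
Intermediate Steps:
n = -8/13 (n = 8/(-3 - 10) = 8/(-13) = 8*(-1/13) = -8/13 ≈ -0.61539)
U(o, M) = 32/(39*(5 + M)) (U(o, M) = (-8*(-3 - 5)/(13*(5 + M)))/6 = (-(-64)/(13*(5 + M)))/6 = (64/(13*(5 + M)))/6 = 32/(39*(5 + M)))
9014/((54*(-75 - 51))) - 2792/U(87, 210) = 9014/((54*(-75 - 51))) - 2792/(32/(39*(5 + 210))) = 9014/((54*(-126))) - 2792/((32/39)/215) = 9014/(-6804) - 2792/((32/39)*(1/215)) = 9014*(-1/6804) - 2792/32/8385 = -4507/3402 - 2792*8385/32 = -4507/3402 - 2926365/4 = -4977755879/6804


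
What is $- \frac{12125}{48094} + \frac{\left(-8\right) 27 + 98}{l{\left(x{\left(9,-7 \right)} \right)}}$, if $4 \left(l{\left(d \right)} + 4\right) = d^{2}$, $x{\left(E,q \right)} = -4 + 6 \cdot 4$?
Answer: $- \frac{1709773}{1154256} \approx -1.4813$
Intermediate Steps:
$x{\left(E,q \right)} = 20$ ($x{\left(E,q \right)} = -4 + 24 = 20$)
$l{\left(d \right)} = -4 + \frac{d^{2}}{4}$
$- \frac{12125}{48094} + \frac{\left(-8\right) 27 + 98}{l{\left(x{\left(9,-7 \right)} \right)}} = - \frac{12125}{48094} + \frac{\left(-8\right) 27 + 98}{-4 + \frac{20^{2}}{4}} = \left(-12125\right) \frac{1}{48094} + \frac{-216 + 98}{-4 + \frac{1}{4} \cdot 400} = - \frac{12125}{48094} - \frac{118}{-4 + 100} = - \frac{12125}{48094} - \frac{118}{96} = - \frac{12125}{48094} - \frac{59}{48} = - \frac{1709773}{1154256}$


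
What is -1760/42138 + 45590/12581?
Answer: 949464430/265069089 ≈ 3.5820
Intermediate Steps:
-1760/42138 + 45590/12581 = -1760*1/42138 + 45590*(1/12581) = -880/21069 + 45590/12581 = 949464430/265069089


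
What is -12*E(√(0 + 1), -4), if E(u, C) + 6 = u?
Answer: 60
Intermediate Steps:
E(u, C) = -6 + u
-12*E(√(0 + 1), -4) = -12*(-6 + √(0 + 1)) = -12*(-6 + √1) = -12*(-6 + 1) = -12*(-5) = 60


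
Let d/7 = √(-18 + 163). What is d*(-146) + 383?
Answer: 383 - 1022*√145 ≈ -11924.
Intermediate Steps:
d = 7*√145 (d = 7*√(-18 + 163) = 7*√145 ≈ 84.291)
d*(-146) + 383 = (7*√145)*(-146) + 383 = -1022*√145 + 383 = 383 - 1022*√145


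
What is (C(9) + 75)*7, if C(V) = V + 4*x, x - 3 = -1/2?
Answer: 658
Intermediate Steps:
x = 5/2 (x = 3 - 1/2 = 3 - 1*½ = 3 - ½ = 5/2 ≈ 2.5000)
C(V) = 10 + V (C(V) = V + 4*(5/2) = V + 10 = 10 + V)
(C(9) + 75)*7 = ((10 + 9) + 75)*7 = (19 + 75)*7 = 94*7 = 658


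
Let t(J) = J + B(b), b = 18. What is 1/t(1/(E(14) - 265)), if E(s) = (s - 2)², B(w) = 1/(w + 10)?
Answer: 3388/93 ≈ 36.430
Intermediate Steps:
B(w) = 1/(10 + w)
E(s) = (-2 + s)²
t(J) = 1/28 + J (t(J) = J + 1/(10 + 18) = J + 1/28 = 1/28 + J)
1/t(1/(E(14) - 265)) = 1/(1/28 + 1/((-2 + 14)² - 265)) = 1/(1/28 + 1/(12² - 265)) = 1/(1/28 + 1/(144 - 265)) = 1/(1/28 + 1/(-121)) = 1/(1/28 - 1/121) = 1/(93/3388) = 3388/93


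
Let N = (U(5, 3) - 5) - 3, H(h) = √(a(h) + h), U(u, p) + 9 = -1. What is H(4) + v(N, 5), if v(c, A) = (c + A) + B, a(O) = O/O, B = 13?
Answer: √5 ≈ 2.2361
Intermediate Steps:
U(u, p) = -10 (U(u, p) = -9 - 1 = -10)
a(O) = 1
H(h) = √(1 + h)
N = -18 (N = (-10 - 5) - 3 = -15 - 3 = -18)
v(c, A) = 13 + A + c (v(c, A) = (c + A) + 13 = (A + c) + 13 = 13 + A + c)
H(4) + v(N, 5) = √(1 + 4) + (13 + 5 - 18) = √5 + 0 = √5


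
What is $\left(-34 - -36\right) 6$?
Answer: $12$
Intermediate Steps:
$\left(-34 - -36\right) 6 = \left(-34 + 36\right) 6 = 2 \cdot 6 = 12$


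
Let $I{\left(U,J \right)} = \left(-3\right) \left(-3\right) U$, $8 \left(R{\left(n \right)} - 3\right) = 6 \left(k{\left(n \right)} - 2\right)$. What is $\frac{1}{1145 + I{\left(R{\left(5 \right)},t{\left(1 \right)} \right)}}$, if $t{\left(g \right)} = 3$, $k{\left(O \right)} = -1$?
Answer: $\frac{4}{4607} \approx 0.00086824$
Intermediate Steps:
$R{\left(n \right)} = \frac{3}{4}$ ($R{\left(n \right)} = 3 + \frac{6 \left(-1 - 2\right)}{8} = 3 + \frac{6 \left(-3\right)}{8} = 3 + \frac{1}{8} \left(-18\right) = 3 - \frac{9}{4} = \frac{3}{4}$)
$I{\left(U,J \right)} = 9 U$
$\frac{1}{1145 + I{\left(R{\left(5 \right)},t{\left(1 \right)} \right)}} = \frac{1}{1145 + 9 \cdot \frac{3}{4}} = \frac{1}{1145 + \frac{27}{4}} = \frac{1}{\frac{4607}{4}} = \frac{4}{4607}$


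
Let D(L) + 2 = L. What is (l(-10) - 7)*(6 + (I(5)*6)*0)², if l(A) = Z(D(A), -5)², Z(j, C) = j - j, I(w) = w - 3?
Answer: -252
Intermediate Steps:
I(w) = -3 + w
D(L) = -2 + L
Z(j, C) = 0
l(A) = 0 (l(A) = 0² = 0)
(l(-10) - 7)*(6 + (I(5)*6)*0)² = (0 - 7)*(6 + ((-3 + 5)*6)*0)² = -7*(6 + (2*6)*0)² = -7*(6 + 12*0)² = -7*(6 + 0)² = -7*6² = -7*36 = -252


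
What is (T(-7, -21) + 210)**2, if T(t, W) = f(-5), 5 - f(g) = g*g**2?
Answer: 115600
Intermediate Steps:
f(g) = 5 - g**3 (f(g) = 5 - g*g**2 = 5 - g**3)
T(t, W) = 130 (T(t, W) = 5 - 1*(-5)**3 = 5 - 1*(-125) = 5 + 125 = 130)
(T(-7, -21) + 210)**2 = (130 + 210)**2 = 340**2 = 115600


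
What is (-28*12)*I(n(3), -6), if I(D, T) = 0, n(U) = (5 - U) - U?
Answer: 0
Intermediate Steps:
n(U) = 5 - 2*U
(-28*12)*I(n(3), -6) = -28*12*0 = -336*0 = 0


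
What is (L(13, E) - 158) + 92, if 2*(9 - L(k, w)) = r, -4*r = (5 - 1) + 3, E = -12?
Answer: -449/8 ≈ -56.125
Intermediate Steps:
r = -7/4 (r = -((5 - 1) + 3)/4 = -(4 + 3)/4 = -¼*7 = -7/4 ≈ -1.7500)
L(k, w) = 79/8 (L(k, w) = 9 - ½*(-7/4) = 9 + 7/8 = 79/8)
(L(13, E) - 158) + 92 = (79/8 - 158) + 92 = -1185/8 + 92 = -449/8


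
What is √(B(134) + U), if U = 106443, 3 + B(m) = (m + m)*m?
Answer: 4*√8897 ≈ 377.30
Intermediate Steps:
B(m) = -3 + 2*m² (B(m) = -3 + (m + m)*m = -3 + (2*m)*m = -3 + 2*m²)
√(B(134) + U) = √((-3 + 2*134²) + 106443) = √((-3 + 2*17956) + 106443) = √((-3 + 35912) + 106443) = √(35909 + 106443) = √142352 = 4*√8897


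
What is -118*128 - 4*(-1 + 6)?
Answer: -15124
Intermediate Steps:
-118*128 - 4*(-1 + 6) = -15104 - 4*5 = -15104 - 20 = -15124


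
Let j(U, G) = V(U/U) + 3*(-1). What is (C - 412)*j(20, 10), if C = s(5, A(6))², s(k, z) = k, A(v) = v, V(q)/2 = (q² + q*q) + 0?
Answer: -387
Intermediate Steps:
V(q) = 4*q² (V(q) = 2*((q² + q*q) + 0) = 2*((q² + q²) + 0) = 2*(2*q² + 0) = 2*(2*q²) = 4*q²)
j(U, G) = 1 (j(U, G) = 4*(U/U)² + 3*(-1) = 4*1² - 3 = 4*1 - 3 = 4 - 3 = 1)
C = 25 (C = 5² = 25)
(C - 412)*j(20, 10) = (25 - 412)*1 = -387*1 = -387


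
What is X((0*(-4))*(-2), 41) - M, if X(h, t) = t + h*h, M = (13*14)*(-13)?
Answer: 2407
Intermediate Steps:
M = -2366 (M = 182*(-13) = -2366)
X(h, t) = t + h²
X((0*(-4))*(-2), 41) - M = (41 + ((0*(-4))*(-2))²) - 1*(-2366) = (41 + (0*(-2))²) + 2366 = (41 + 0²) + 2366 = (41 + 0) + 2366 = 41 + 2366 = 2407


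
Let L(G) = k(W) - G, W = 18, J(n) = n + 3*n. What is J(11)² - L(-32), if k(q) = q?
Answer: 1886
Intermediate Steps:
J(n) = 4*n
L(G) = 18 - G
J(11)² - L(-32) = (4*11)² - (18 - 1*(-32)) = 44² - (18 + 32) = 1936 - 1*50 = 1936 - 50 = 1886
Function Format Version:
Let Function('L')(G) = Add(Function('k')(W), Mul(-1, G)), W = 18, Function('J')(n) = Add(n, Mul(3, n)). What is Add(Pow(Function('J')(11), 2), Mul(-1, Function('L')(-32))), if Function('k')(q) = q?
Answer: 1886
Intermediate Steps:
Function('J')(n) = Mul(4, n)
Function('L')(G) = Add(18, Mul(-1, G))
Add(Pow(Function('J')(11), 2), Mul(-1, Function('L')(-32))) = Add(Pow(Mul(4, 11), 2), Mul(-1, Add(18, Mul(-1, -32)))) = Add(Pow(44, 2), Mul(-1, Add(18, 32))) = Add(1936, Mul(-1, 50)) = Add(1936, -50) = 1886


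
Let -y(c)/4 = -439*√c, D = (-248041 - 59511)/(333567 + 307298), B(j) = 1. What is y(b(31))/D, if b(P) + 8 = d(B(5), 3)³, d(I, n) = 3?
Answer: -281339735*√19/76888 ≈ -15950.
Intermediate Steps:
D = -307552/640865 ≈ -0.47990
b(P) = 19 (b(P) = -8 + 3³ = -8 + 27 = 19)
y(c) = 1756*√c (y(c) = -(-1756)*√c = 1756*√c)
y(b(31))/D = (1756*√19)/(-307552/640865) = (1756*√19)*(-640865/307552) = -281339735*√19/76888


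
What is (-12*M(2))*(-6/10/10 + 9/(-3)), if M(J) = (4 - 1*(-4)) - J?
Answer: 5508/25 ≈ 220.32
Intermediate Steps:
M(J) = 8 - J (M(J) = (4 + 4) - J = 8 - J)
(-12*M(2))*(-6/10/10 + 9/(-3)) = (-12*(8 - 1*2))*(-6/10/10 + 9/(-3)) = (-12*(8 - 2))*(-6*⅒*(⅒) + 9*(-⅓)) = (-12*6)*(-⅗*⅒ - 3) = -72*(-3/50 - 3) = -72*(-153/50) = 5508/25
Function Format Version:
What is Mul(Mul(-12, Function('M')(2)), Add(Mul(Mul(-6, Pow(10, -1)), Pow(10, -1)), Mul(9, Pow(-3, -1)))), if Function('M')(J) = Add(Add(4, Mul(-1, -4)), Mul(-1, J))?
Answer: Rational(5508, 25) ≈ 220.32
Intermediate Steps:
Function('M')(J) = Add(8, Mul(-1, J)) (Function('M')(J) = Add(Add(4, 4), Mul(-1, J)) = Add(8, Mul(-1, J)))
Mul(Mul(-12, Function('M')(2)), Add(Mul(Mul(-6, Pow(10, -1)), Pow(10, -1)), Mul(9, Pow(-3, -1)))) = Mul(Mul(-12, Add(8, Mul(-1, 2))), Add(Mul(Mul(-6, Pow(10, -1)), Pow(10, -1)), Mul(9, Pow(-3, -1)))) = Mul(Mul(-12, Add(8, -2)), Add(Mul(Mul(-6, Rational(1, 10)), Rational(1, 10)), Mul(9, Rational(-1, 3)))) = Mul(Mul(-12, 6), Add(Mul(Rational(-3, 5), Rational(1, 10)), -3)) = Mul(-72, Add(Rational(-3, 50), -3)) = Mul(-72, Rational(-153, 50)) = Rational(5508, 25)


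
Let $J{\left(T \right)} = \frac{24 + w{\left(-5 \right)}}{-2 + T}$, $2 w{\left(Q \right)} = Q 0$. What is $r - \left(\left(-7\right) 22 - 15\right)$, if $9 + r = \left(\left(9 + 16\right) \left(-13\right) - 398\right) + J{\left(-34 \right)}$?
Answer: $- \frac{1691}{3} \approx -563.67$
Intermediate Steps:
$w{\left(Q \right)} = 0$ ($w{\left(Q \right)} = \frac{Q 0}{2} = \frac{1}{2} \cdot 0 = 0$)
$J{\left(T \right)} = \frac{24}{-2 + T}$ ($J{\left(T \right)} = \frac{24 + 0}{-2 + T} = \frac{24}{-2 + T}$)
$r = - \frac{2198}{3}$ ($r = -9 - \left(398 - \frac{24}{-2 - 34} - \left(9 + 16\right) \left(-13\right)\right) = -9 + \left(\left(25 \left(-13\right) - 398\right) + \frac{24}{-36}\right) = -9 + \left(\left(-325 - 398\right) + 24 \left(- \frac{1}{36}\right)\right) = -9 - \frac{2171}{3} = - \frac{2198}{3} \approx -732.67$)
$r - \left(\left(-7\right) 22 - 15\right) = - \frac{2198}{3} - \left(\left(-7\right) 22 - 15\right) = - \frac{2198}{3} - \left(-154 - 15\right) = - \frac{2198}{3} - -169 = - \frac{2198}{3} + 169 = - \frac{1691}{3}$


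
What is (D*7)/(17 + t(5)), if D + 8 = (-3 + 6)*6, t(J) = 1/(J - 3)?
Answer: 4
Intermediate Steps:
t(J) = 1/(-3 + J)
D = 10 (D = -8 + (-3 + 6)*6 = -8 + 3*6 = -8 + 18 = 10)
(D*7)/(17 + t(5)) = (10*7)/(17 + 1/(-3 + 5)) = 70/(17 + 1/2) = 70/(17 + ½) = 70/(35/2) = 70*(2/35) = 4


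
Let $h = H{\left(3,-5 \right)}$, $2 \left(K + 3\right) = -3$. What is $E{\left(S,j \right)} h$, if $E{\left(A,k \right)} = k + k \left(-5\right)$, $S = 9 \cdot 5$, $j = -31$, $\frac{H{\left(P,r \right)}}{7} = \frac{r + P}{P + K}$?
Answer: $\frac{3472}{3} \approx 1157.3$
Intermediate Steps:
$K = - \frac{9}{2}$ ($K = -3 + \frac{1}{2} \left(-3\right) = -3 - \frac{3}{2} = - \frac{9}{2} \approx -4.5$)
$H{\left(P,r \right)} = \frac{7 \left(P + r\right)}{- \frac{9}{2} + P}$ ($H{\left(P,r \right)} = 7 \frac{r + P}{P - \frac{9}{2}} = 7 \frac{P + r}{- \frac{9}{2} + P} = \frac{7 \left(P + r\right)}{- \frac{9}{2} + P}$)
$h = \frac{28}{3}$ ($h = \frac{14 \left(3 - 5\right)}{-9 + 2 \cdot 3} = 14 \frac{1}{-9 + 6} \left(-2\right) = 14 \frac{1}{-3} \left(-2\right) = 14 \left(- \frac{1}{3}\right) \left(-2\right) = \frac{28}{3} \approx 9.3333$)
$S = 45$
$E{\left(A,k \right)} = - 4 k$ ($E{\left(A,k \right)} = k - 5 k = - 4 k$)
$E{\left(S,j \right)} h = \left(-4\right) \left(-31\right) \frac{28}{3} = 124 \cdot \frac{28}{3} = \frac{3472}{3}$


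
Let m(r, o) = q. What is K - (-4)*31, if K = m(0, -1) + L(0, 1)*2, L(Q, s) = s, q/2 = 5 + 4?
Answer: 144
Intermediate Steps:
q = 18 (q = 2*(5 + 4) = 2*9 = 18)
m(r, o) = 18
K = 20 (K = 18 + 1*2 = 18 + 2 = 20)
K - (-4)*31 = 20 - (-4)*31 = 20 - 1*(-124) = 20 + 124 = 144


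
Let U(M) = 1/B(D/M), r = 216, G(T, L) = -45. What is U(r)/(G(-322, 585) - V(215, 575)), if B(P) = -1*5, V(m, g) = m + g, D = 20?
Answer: 1/4175 ≈ 0.00023952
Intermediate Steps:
V(m, g) = g + m
B(P) = -5
U(M) = -⅕ (U(M) = 1/(-5) = -⅕)
U(r)/(G(-322, 585) - V(215, 575)) = -1/(5*(-45 - (575 + 215))) = -1/(5*(-45 - 1*790)) = -1/(5*(-45 - 790)) = -⅕/(-835) = -⅕*(-1/835) = 1/4175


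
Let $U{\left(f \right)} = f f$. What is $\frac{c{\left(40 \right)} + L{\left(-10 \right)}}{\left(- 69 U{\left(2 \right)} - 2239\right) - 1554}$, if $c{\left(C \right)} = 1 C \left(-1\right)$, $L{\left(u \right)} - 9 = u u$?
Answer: $- \frac{69}{4069} \approx -0.016957$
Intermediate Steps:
$U{\left(f \right)} = f^{2}$
$L{\left(u \right)} = 9 + u^{2}$ ($L{\left(u \right)} = 9 + u u = 9 + u^{2}$)
$c{\left(C \right)} = - C$ ($c{\left(C \right)} = C \left(-1\right) = - C$)
$\frac{c{\left(40 \right)} + L{\left(-10 \right)}}{\left(- 69 U{\left(2 \right)} - 2239\right) - 1554} = \frac{\left(-1\right) 40 + \left(9 + \left(-10\right)^{2}\right)}{\left(- 69 \cdot 2^{2} - 2239\right) - 1554} = \frac{-40 + \left(9 + 100\right)}{\left(\left(-69\right) 4 - 2239\right) - 1554} = \frac{-40 + 109}{\left(-276 - 2239\right) - 1554} = \frac{69}{-2515 - 1554} = \frac{69}{-4069} = 69 \left(- \frac{1}{4069}\right) = - \frac{69}{4069}$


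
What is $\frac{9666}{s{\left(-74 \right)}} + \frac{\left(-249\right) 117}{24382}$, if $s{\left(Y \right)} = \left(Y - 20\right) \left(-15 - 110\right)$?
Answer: $- \frac{53318169}{143244250} \approx -0.37222$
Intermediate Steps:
$s{\left(Y \right)} = 2500 - 125 Y$ ($s{\left(Y \right)} = \left(-20 + Y\right) \left(-125\right) = 2500 - 125 Y$)
$\frac{9666}{s{\left(-74 \right)}} + \frac{\left(-249\right) 117}{24382} = \frac{9666}{2500 - -9250} + \frac{\left(-249\right) 117}{24382} = \frac{9666}{2500 + 9250} - \frac{29133}{24382} = \frac{9666}{11750} - \frac{29133}{24382} = 9666 \cdot \frac{1}{11750} - \frac{29133}{24382} = \frac{4833}{5875} - \frac{29133}{24382} = - \frac{53318169}{143244250}$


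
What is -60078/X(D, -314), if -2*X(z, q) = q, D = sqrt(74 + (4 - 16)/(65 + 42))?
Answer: -60078/157 ≈ -382.66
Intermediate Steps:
D = sqrt(845942)/107 (D = sqrt(74 - 12/107) = sqrt(7906/107) = sqrt(845942)/107 ≈ 8.5958)
X(z, q) = -q/2
-60078/X(D, -314) = -60078/((-1/2*(-314))) = -60078/157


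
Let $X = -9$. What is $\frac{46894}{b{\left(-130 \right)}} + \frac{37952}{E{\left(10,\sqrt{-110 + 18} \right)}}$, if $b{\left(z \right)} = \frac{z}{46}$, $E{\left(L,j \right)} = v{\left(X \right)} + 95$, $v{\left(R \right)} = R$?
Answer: $- \frac{45144726}{2795} \approx -16152.0$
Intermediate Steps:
$E{\left(L,j \right)} = 86$ ($E{\left(L,j \right)} = -9 + 95 = 86$)
$b{\left(z \right)} = \frac{z}{46}$ ($b{\left(z \right)} = z \frac{1}{46} = \frac{z}{46}$)
$\frac{46894}{b{\left(-130 \right)}} + \frac{37952}{E{\left(10,\sqrt{-110 + 18} \right)}} = \frac{46894}{\frac{1}{46} \left(-130\right)} + \frac{37952}{86} = \frac{46894}{- \frac{65}{23}} + 37952 \cdot \frac{1}{86} = 46894 \left(- \frac{23}{65}\right) + \frac{18976}{43} = - \frac{1078562}{65} + \frac{18976}{43} = - \frac{45144726}{2795}$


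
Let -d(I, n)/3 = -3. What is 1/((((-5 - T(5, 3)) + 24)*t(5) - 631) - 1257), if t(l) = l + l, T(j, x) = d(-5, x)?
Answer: -1/1788 ≈ -0.00055928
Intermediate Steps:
d(I, n) = 9 (d(I, n) = -3*(-3) = 9)
T(j, x) = 9
t(l) = 2*l
1/((((-5 - T(5, 3)) + 24)*t(5) - 631) - 1257) = 1/((((-5 - 1*9) + 24)*(2*5) - 631) - 1257) = 1/((((-5 - 9) + 24)*10 - 631) - 1257) = 1/(((-14 + 24)*10 - 631) - 1257) = 1/((10*10 - 631) - 1257) = 1/((100 - 631) - 1257) = 1/(-531 - 1257) = 1/(-1788) = -1/1788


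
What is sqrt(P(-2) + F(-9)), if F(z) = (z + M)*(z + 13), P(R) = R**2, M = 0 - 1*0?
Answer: 4*I*sqrt(2) ≈ 5.6569*I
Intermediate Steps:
M = 0 (M = 0 + 0 = 0)
F(z) = z*(13 + z) (F(z) = (z + 0)*(z + 13) = z*(13 + z))
sqrt(P(-2) + F(-9)) = sqrt((-2)**2 - 9*(13 - 9)) = sqrt(4 - 9*4) = sqrt(4 - 36) = sqrt(-32) = 4*I*sqrt(2)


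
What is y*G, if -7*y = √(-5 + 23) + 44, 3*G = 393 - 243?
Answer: -2200/7 - 150*√2/7 ≈ -344.59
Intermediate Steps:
G = 50 (G = (393 - 243)/3 = (⅓)*150 = 50)
y = -44/7 - 3*√2/7 (y = -(√(-5 + 23) + 44)/7 = -(√18 + 44)/7 = -(3*√2 + 44)/7 = -(44 + 3*√2)/7 = -44/7 - 3*√2/7 ≈ -6.8918)
y*G = (-44/7 - 3*√2/7)*50 = -2200/7 - 150*√2/7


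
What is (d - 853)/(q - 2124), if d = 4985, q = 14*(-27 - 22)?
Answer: -2066/1405 ≈ -1.4705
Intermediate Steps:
q = -686 (q = 14*(-49) = -686)
(d - 853)/(q - 2124) = (4985 - 853)/(-686 - 2124) = 4132/(-2810) = 4132*(-1/2810) = -2066/1405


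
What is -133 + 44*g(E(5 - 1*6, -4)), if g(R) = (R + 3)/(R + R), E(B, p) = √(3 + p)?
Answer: -111 - 66*I ≈ -111.0 - 66.0*I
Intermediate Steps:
g(R) = (3 + R)/(2*R) (g(R) = (3 + R)/((2*R)) = (3 + R)*(1/(2*R)) = (3 + R)/(2*R))
-133 + 44*g(E(5 - 1*6, -4)) = -133 + 44*((3 + √(3 - 4))/(2*(√(3 - 4)))) = -133 + 44*((3 + √(-1))/(2*(√(-1)))) = -133 + 44*((3 + I)/(2*I)) = -133 + 44*((-I)*(3 + I)/2) = -133 + 44*(-I*(3 + I)/2) = -133 - 22*I*(3 + I)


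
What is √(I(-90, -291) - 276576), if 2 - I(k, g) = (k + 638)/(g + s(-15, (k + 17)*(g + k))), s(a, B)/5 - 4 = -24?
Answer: I*√42282695426/391 ≈ 525.9*I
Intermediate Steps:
s(a, B) = -100 (s(a, B) = 20 + 5*(-24) = 20 - 120 = -100)
I(k, g) = 2 - (638 + k)/(-100 + g) (I(k, g) = 2 - (k + 638)/(g - 100) = 2 - (638 + k)/(-100 + g))
√(I(-90, -291) - 276576) = √((-838 - 1*(-90) + 2*(-291))/(-100 - 291) - 276576) = √((-838 + 90 - 582)/(-391) - 276576) = √(-1/391*(-1330) - 276576) = √(1330/391 - 276576) = √(-108139886/391) = I*√42282695426/391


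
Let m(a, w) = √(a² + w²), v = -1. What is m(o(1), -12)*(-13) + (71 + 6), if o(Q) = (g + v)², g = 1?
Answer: -79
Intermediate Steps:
o(Q) = 0 (o(Q) = (1 - 1)² = 0² = 0)
m(o(1), -12)*(-13) + (71 + 6) = √(0² + (-12)²)*(-13) + (71 + 6) = √(0 + 144)*(-13) + 77 = √144*(-13) + 77 = 12*(-13) + 77 = -156 + 77 = -79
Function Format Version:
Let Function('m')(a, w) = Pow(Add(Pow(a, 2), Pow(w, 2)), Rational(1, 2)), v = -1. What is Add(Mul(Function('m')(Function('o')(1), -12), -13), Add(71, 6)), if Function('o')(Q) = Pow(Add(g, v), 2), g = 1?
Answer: -79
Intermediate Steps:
Function('o')(Q) = 0 (Function('o')(Q) = Pow(Add(1, -1), 2) = Pow(0, 2) = 0)
Add(Mul(Function('m')(Function('o')(1), -12), -13), Add(71, 6)) = Add(Mul(Pow(Add(Pow(0, 2), Pow(-12, 2)), Rational(1, 2)), -13), Add(71, 6)) = Add(Mul(Pow(Add(0, 144), Rational(1, 2)), -13), 77) = Add(Mul(Pow(144, Rational(1, 2)), -13), 77) = Add(Mul(12, -13), 77) = Add(-156, 77) = -79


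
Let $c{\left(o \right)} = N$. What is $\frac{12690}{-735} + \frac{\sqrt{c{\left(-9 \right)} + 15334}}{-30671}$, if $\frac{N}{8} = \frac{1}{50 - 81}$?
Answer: $- \frac{846}{49} - \frac{\sqrt{14735726}}{950801} \approx -17.269$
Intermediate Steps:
$N = - \frac{8}{31}$ ($N = \frac{8}{50 - 81} = \frac{8}{-31} = 8 \left(- \frac{1}{31}\right) = - \frac{8}{31} \approx -0.25806$)
$c{\left(o \right)} = - \frac{8}{31}$
$\frac{12690}{-735} + \frac{\sqrt{c{\left(-9 \right)} + 15334}}{-30671} = \frac{12690}{-735} + \frac{\sqrt{- \frac{8}{31} + 15334}}{-30671} = 12690 \left(- \frac{1}{735}\right) + \sqrt{\frac{475346}{31}} \left(- \frac{1}{30671}\right) = - \frac{846}{49} + \frac{\sqrt{14735726}}{31} \left(- \frac{1}{30671}\right) = - \frac{846}{49} - \frac{\sqrt{14735726}}{950801}$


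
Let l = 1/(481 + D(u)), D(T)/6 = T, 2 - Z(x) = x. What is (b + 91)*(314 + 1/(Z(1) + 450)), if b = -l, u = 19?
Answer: 1533520512/53669 ≈ 28574.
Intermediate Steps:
Z(x) = 2 - x
D(T) = 6*T
l = 1/595 (l = 1/(481 + 6*19) = 1/(481 + 114) = 1/595 ≈ 0.0016807)
b = -1/595 (b = -1*1/595 = -1/595 ≈ -0.0016807)
(b + 91)*(314 + 1/(Z(1) + 450)) = (-1/595 + 91)*(314 + 1/((2 - 1*1) + 450)) = 54144*(314 + 1/((2 - 1) + 450))/595 = 54144*(314 + 1/(1 + 450))/595 = 54144*(314 + 1/451)/595 = (54144/595)*(141615/451) = 1533520512/53669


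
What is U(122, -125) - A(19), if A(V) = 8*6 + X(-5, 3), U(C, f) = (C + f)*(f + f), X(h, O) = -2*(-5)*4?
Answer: 662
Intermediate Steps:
X(h, O) = 40 (X(h, O) = 10*4 = 40)
U(C, f) = 2*f*(C + f) (U(C, f) = (C + f)*(2*f) = 2*f*(C + f))
A(V) = 88 (A(V) = 8*6 + 40 = 48 + 40 = 88)
U(122, -125) - A(19) = 2*(-125)*(122 - 125) - 1*88 = 2*(-125)*(-3) - 88 = 750 - 88 = 662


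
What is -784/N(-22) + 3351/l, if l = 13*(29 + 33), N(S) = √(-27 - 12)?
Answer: 3351/806 + 784*I*√39/39 ≈ 4.1576 + 125.54*I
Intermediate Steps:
N(S) = I*√39 (N(S) = √(-39) = I*√39)
l = 806 (l = 13*62 = 806)
-784/N(-22) + 3351/l = -784*(-I*√39/39) + 3351/806 = -(-784)*I*√39/39 + 3351*(1/806) = 784*I*√39/39 + 3351/806 = 3351/806 + 784*I*√39/39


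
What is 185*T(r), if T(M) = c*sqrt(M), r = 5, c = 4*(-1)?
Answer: -740*sqrt(5) ≈ -1654.7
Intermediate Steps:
c = -4
T(M) = -4*sqrt(M)
185*T(r) = 185*(-4*sqrt(5)) = -740*sqrt(5)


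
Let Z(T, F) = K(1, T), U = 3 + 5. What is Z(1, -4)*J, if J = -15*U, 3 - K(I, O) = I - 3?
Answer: -600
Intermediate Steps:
U = 8
K(I, O) = 6 - I (K(I, O) = 3 - (I - 3) = 3 - (-3 + I) = 3 + (3 - I) = 6 - I)
Z(T, F) = 5 (Z(T, F) = 6 - 1*1 = 6 - 1 = 5)
J = -120 (J = -15*8 = -120)
Z(1, -4)*J = 5*(-120) = -600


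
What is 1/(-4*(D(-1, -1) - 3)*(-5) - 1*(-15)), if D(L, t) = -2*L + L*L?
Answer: 1/15 ≈ 0.066667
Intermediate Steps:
D(L, t) = L**2 - 2*L (D(L, t) = -2*L + L**2 = L**2 - 2*L)
1/(-4*(D(-1, -1) - 3)*(-5) - 1*(-15)) = 1/(-4*(-(-2 - 1) - 3)*(-5) - 1*(-15)) = 1/(-4*(-1*(-3) - 3)*(-5) + 15) = 1/(-4*(3 - 3)*(-5) + 15) = 1/(-4*0*(-5) + 15) = 1/(0*(-5) + 15) = 1/(0 + 15) = 1/15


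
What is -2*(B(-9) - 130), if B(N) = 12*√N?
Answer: 260 - 72*I ≈ 260.0 - 72.0*I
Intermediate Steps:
-2*(B(-9) - 130) = -2*(12*√(-9) - 130) = -2*(12*(3*I) - 130) = -2*(36*I - 130) = -2*(-130 + 36*I) = 260 - 72*I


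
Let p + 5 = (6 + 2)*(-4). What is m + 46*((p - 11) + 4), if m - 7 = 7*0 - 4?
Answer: -2021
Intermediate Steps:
m = 3 (m = 7 + (7*0 - 4) = 7 + (0 - 4) = 7 - 4 = 3)
p = -37 (p = -5 + (6 + 2)*(-4) = -5 + 8*(-4) = -5 - 32 = -37)
m + 46*((p - 11) + 4) = 3 + 46*((-37 - 11) + 4) = 3 + 46*(-48 + 4) = 3 + 46*(-44) = 3 - 2024 = -2021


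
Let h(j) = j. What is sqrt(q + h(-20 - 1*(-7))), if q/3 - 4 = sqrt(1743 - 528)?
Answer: sqrt(-1 + 27*sqrt(15)) ≈ 10.177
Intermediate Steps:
q = 12 + 27*sqrt(15) (q = 12 + 3*sqrt(1743 - 528) = 12 + 3*sqrt(1215) = 12 + 3*(9*sqrt(15)) = 12 + 27*sqrt(15) ≈ 116.57)
sqrt(q + h(-20 - 1*(-7))) = sqrt((12 + 27*sqrt(15)) + (-20 - 1*(-7))) = sqrt((12 + 27*sqrt(15)) + (-20 + 7)) = sqrt((12 + 27*sqrt(15)) - 13) = sqrt(-1 + 27*sqrt(15))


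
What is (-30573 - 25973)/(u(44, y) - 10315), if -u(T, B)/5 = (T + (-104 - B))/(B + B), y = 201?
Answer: 7577164/1381775 ≈ 5.4836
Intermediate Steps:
u(T, B) = -5*(-104 + T - B)/(2*B) (u(T, B) = -5*(T + (-104 - B))/(B + B) = -5*(-104 + T - B)/(2*B))
(-30573 - 25973)/(u(44, y) - 10315) = (-30573 - 25973)/((5/2)*(104 + 201 - 1*44)/201 - 10315) = -56546/((5/2)*(1/201)*(104 + 201 - 44) - 10315) = -56546/((5/2)*(1/201)*261 - 10315) = -56546/(435/134 - 10315) = -56546/(-1381775/134) = -56546*(-134/1381775) = 7577164/1381775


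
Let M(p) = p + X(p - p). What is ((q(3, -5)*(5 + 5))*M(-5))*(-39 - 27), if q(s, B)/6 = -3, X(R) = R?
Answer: -59400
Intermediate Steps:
q(s, B) = -18 (q(s, B) = 6*(-3) = -18)
M(p) = p (M(p) = p + (p - p) = p + 0 = p)
((q(3, -5)*(5 + 5))*M(-5))*(-39 - 27) = (-18*(5 + 5)*(-5))*(-39 - 27) = (-18*10*(-5))*(-66) = -180*(-5)*(-66) = 900*(-66) = -59400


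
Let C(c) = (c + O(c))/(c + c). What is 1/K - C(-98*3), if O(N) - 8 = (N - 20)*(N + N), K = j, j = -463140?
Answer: 7114833821/22693860 ≈ 313.51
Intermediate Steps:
K = -463140
O(N) = 8 + 2*N*(-20 + N) (O(N) = 8 + (N - 20)*(N + N) = 8 + (-20 + N)*(2*N) = 8 + 2*N*(-20 + N))
C(c) = (8 - 39*c + 2*c**2)/(2*c) (C(c) = (c + (8 - 40*c + 2*c**2))/(c + c) = (8 - 39*c + 2*c**2)/((2*c)) = (8 - 39*c + 2*c**2)*(1/(2*c)) = (8 - 39*c + 2*c**2)/(2*c))
1/K - C(-98*3) = 1/(-463140) - (-39/2 - 98*3 + 4/((-98*3))) = -1/463140 - (-39/2 - 294 + 4/(-294)) = -1/463140 - (-39/2 - 294 + 4*(-1/294)) = -1/463140 - (-39/2 - 294 - 2/147) = -1/463140 - 1*(-92173/294) = -1/463140 + 92173/294 = 7114833821/22693860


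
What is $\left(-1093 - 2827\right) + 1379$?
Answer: $-2541$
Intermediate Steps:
$\left(-1093 - 2827\right) + 1379 = -3920 + 1379 = -2541$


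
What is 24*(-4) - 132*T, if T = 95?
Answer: -12636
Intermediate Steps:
24*(-4) - 132*T = 24*(-4) - 132*95 = -96 - 12540 = -12636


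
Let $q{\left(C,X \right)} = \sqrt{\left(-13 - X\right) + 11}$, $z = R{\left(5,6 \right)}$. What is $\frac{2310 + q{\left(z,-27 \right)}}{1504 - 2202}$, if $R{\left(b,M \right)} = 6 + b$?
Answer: $- \frac{2315}{698} \approx -3.3166$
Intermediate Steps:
$z = 11$ ($z = 6 + 5 = 11$)
$q{\left(C,X \right)} = \sqrt{-2 - X}$
$\frac{2310 + q{\left(z,-27 \right)}}{1504 - 2202} = \frac{2310 + \sqrt{-2 - -27}}{1504 - 2202} = \frac{2310 + \sqrt{-2 + 27}}{1504 - 2202} = \frac{2310 + \sqrt{25}}{1504 - 2202} = \frac{2310 + 5}{-698} = 2315 \left(- \frac{1}{698}\right) = - \frac{2315}{698}$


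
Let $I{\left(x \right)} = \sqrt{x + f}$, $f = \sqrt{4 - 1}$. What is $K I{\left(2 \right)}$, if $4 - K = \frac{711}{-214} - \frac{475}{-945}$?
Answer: $\frac{275833 \sqrt{2 + \sqrt{3}}}{40446} \approx 13.175$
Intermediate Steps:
$f = \sqrt{3} \approx 1.732$
$I{\left(x \right)} = \sqrt{x + \sqrt{3}}$
$K = \frac{275833}{40446}$ ($K = 4 - \left(\frac{711}{-214} - \frac{475}{-945}\right) = 4 - \left(711 \left(- \frac{1}{214}\right) - - \frac{95}{189}\right) = 4 - \left(- \frac{711}{214} + \frac{95}{189}\right) = 4 - - \frac{114049}{40446} = 4 + \frac{114049}{40446} = \frac{275833}{40446} \approx 6.8198$)
$K I{\left(2 \right)} = \frac{275833 \sqrt{2 + \sqrt{3}}}{40446}$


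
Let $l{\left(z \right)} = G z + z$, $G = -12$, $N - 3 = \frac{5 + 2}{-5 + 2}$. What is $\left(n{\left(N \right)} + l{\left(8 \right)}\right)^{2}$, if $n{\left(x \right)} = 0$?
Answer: $7744$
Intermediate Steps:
$N = \frac{2}{3}$ ($N = 3 + \frac{5 + 2}{-5 + 2} = 3 + \frac{7}{-3} = 3 + 7 \left(- \frac{1}{3}\right) = 3 - \frac{7}{3} = \frac{2}{3} \approx 0.66667$)
$l{\left(z \right)} = - 11 z$ ($l{\left(z \right)} = - 12 z + z = - 11 z$)
$\left(n{\left(N \right)} + l{\left(8 \right)}\right)^{2} = \left(0 - 88\right)^{2} = \left(-88\right)^{2} = 7744$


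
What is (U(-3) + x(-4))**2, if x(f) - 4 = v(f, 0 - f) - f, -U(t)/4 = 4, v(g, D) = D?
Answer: 16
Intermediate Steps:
U(t) = -16 (U(t) = -4*4 = -16)
x(f) = 4 - 2*f (x(f) = 4 + ((0 - f) - f) = 4 + (-f - f) = 4 - 2*f)
(U(-3) + x(-4))**2 = (-16 + (4 - 2*(-4)))**2 = (-16 + (4 + 8))**2 = (-16 + 12)**2 = (-4)**2 = 16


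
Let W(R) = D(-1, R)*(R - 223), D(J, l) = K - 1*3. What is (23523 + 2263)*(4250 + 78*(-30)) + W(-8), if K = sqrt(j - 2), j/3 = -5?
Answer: 49251953 - 231*I*sqrt(17) ≈ 4.9252e+7 - 952.44*I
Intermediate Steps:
j = -15 (j = 3*(-5) = -15)
K = I*sqrt(17) (K = sqrt(-15 - 2) = sqrt(-17) = I*sqrt(17) ≈ 4.1231*I)
D(J, l) = -3 + I*sqrt(17) (D(J, l) = I*sqrt(17) - 1*3 = I*sqrt(17) - 3 = -3 + I*sqrt(17))
W(R) = (-223 + R)*(-3 + I*sqrt(17)) (W(R) = (-3 + I*sqrt(17))*(R - 223) = (-3 + I*sqrt(17))*(-223 + R) = (-223 + R)*(-3 + I*sqrt(17)))
(23523 + 2263)*(4250 + 78*(-30)) + W(-8) = (23523 + 2263)*(4250 + 78*(-30)) - (-223 - 8)*(3 - I*sqrt(17)) = 25786*(4250 - 2340) - 1*(-231)*(3 - I*sqrt(17)) = 25786*1910 + (693 - 231*I*sqrt(17)) = 49251260 + (693 - 231*I*sqrt(17)) = 49251953 - 231*I*sqrt(17)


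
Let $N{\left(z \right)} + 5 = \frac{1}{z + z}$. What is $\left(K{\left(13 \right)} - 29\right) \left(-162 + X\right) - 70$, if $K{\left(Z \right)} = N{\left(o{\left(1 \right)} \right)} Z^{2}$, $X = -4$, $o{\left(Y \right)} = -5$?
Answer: $\frac{739097}{5} \approx 1.4782 \cdot 10^{5}$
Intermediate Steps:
$N{\left(z \right)} = -5 + \frac{1}{2 z}$ ($N{\left(z \right)} = -5 + \frac{1}{z + z} = -5 + \frac{1}{2 z}$)
$K{\left(Z \right)} = - \frac{51 Z^{2}}{10}$ ($K{\left(Z \right)} = \left(-5 + \frac{1}{2 \left(-5\right)}\right) Z^{2} = \left(-5 + \frac{1}{2} \left(- \frac{1}{5}\right)\right) Z^{2} = \left(-5 - \frac{1}{10}\right) Z^{2} = - \frac{51 Z^{2}}{10}$)
$\left(K{\left(13 \right)} - 29\right) \left(-162 + X\right) - 70 = \left(- \frac{51 \cdot 13^{2}}{10} - 29\right) \left(-162 - 4\right) - 70 = \left(\left(- \frac{51}{10}\right) 169 - 29\right) \left(-166\right) - 70 = \left(- \frac{8619}{10} - 29\right) \left(-166\right) - 70 = \left(- \frac{8909}{10}\right) \left(-166\right) - 70 = \frac{739447}{5} - 70 = \frac{739097}{5}$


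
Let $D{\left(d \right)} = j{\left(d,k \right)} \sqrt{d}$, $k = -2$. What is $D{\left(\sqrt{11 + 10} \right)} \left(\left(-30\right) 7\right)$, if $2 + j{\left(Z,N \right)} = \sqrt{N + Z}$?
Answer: $210 \sqrt[4]{21} \left(2 - \sqrt{-2 + \sqrt{21}}\right) \approx 176.65$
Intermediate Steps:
$j{\left(Z,N \right)} = -2 + \sqrt{N + Z}$
$D{\left(d \right)} = \sqrt{d} \left(-2 + \sqrt{-2 + d}\right)$ ($D{\left(d \right)} = \left(-2 + \sqrt{-2 + d}\right) \sqrt{d} = \sqrt{d} \left(-2 + \sqrt{-2 + d}\right)$)
$D{\left(\sqrt{11 + 10} \right)} \left(\left(-30\right) 7\right) = \sqrt{\sqrt{11 + 10}} \left(-2 + \sqrt{-2 + \sqrt{11 + 10}}\right) \left(\left(-30\right) 7\right) = \sqrt{\sqrt{21}} \left(-2 + \sqrt{-2 + \sqrt{21}}\right) \left(-210\right) = \sqrt[4]{21} \left(-2 + \sqrt{-2 + \sqrt{21}}\right) \left(-210\right) = - 210 \sqrt[4]{21} \left(-2 + \sqrt{-2 + \sqrt{21}}\right)$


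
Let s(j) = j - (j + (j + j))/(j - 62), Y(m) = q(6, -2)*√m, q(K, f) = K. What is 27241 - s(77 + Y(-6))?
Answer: (-135969*I + 54304*√6)/(-5*I + 2*√6) ≈ 27173.0 - 20.896*I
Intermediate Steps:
Y(m) = 6*√m
s(j) = j - 3*j/(-62 + j) (s(j) = j - (j + 2*j)/(-62 + j) = j - 3*j/(-62 + j))
27241 - s(77 + Y(-6)) = 27241 - (77 + 6*√(-6))*(-65 + (77 + 6*√(-6)))/(-62 + (77 + 6*√(-6))) = 27241 - (77 + 6*(I*√6))*(-65 + (77 + 6*(I*√6)))/(-62 + (77 + 6*(I*√6))) = 27241 - (77 + 6*I*√6)*(-65 + (77 + 6*I*√6))/(-62 + (77 + 6*I*√6)) = 27241 - (77 + 6*I*√6)*(12 + 6*I*√6)/(15 + 6*I*√6) = 27241 - (12 + 6*I*√6)*(77 + 6*I*√6)/(15 + 6*I*√6)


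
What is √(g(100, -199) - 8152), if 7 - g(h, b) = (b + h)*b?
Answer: 3*I*√3094 ≈ 166.87*I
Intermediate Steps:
g(h, b) = 7 - b*(b + h) (g(h, b) = 7 - (b + h)*b = 7 - b*(b + h))
√(g(100, -199) - 8152) = √((7 - 1*(-199)² - 1*(-199)*100) - 8152) = √((7 - 1*39601 + 19900) - 8152) = √((7 - 39601 + 19900) - 8152) = √(-19694 - 8152) = √(-27846) = 3*I*√3094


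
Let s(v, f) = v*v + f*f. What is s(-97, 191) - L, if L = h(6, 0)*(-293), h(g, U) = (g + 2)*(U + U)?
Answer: 45890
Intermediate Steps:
h(g, U) = 2*U*(2 + g) (h(g, U) = (2 + g)*(2*U) = 2*U*(2 + g))
s(v, f) = f² + v² (s(v, f) = v² + f² = f² + v²)
L = 0 (L = (2*0*(2 + 6))*(-293) = (2*0*8)*(-293) = 0*(-293) = 0)
s(-97, 191) - L = (191² + (-97)²) - 1*0 = (36481 + 9409) + 0 = 45890 + 0 = 45890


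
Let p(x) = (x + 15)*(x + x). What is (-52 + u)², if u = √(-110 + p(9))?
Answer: (52 - √322)² ≈ 1159.8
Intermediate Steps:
p(x) = 2*x*(15 + x) (p(x) = (15 + x)*(2*x) = 2*x*(15 + x))
u = √322 (u = √(-110 + 2*9*(15 + 9)) = √(-110 + 2*9*24) = √(-110 + 432) = √322 ≈ 17.944)
(-52 + u)² = (-52 + √322)²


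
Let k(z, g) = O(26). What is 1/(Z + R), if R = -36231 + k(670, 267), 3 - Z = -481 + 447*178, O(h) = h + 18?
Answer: -1/115269 ≈ -8.6754e-6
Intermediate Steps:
O(h) = 18 + h
k(z, g) = 44 (k(z, g) = 18 + 26 = 44)
Z = -79082 (Z = 3 - (-481 + 447*178) = 3 - (-481 + 79566) = 3 - 1*79085 = 3 - 79085 = -79082)
R = -36187 (R = -36231 + 44 = -36187)
1/(Z + R) = 1/(-79082 - 36187) = 1/(-115269) = -1/115269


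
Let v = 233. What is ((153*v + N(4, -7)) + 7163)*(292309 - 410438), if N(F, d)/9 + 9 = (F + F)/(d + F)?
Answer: -5044935203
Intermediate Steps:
N(F, d) = -81 + 18*F/(F + d) (N(F, d) = -81 + 9*((F + F)/(d + F)) = -81 + 9*((2*F)/(F + d)) = -81 + 9*(2*F/(F + d)) = -81 + 18*F/(F + d))
((153*v + N(4, -7)) + 7163)*(292309 - 410438) = ((153*233 + 9*(-9*(-7) - 7*4)/(4 - 7)) + 7163)*(292309 - 410438) = ((35649 + 9*(63 - 28)/(-3)) + 7163)*(-118129) = ((35649 + 9*(-⅓)*35) + 7163)*(-118129) = ((35649 - 105) + 7163)*(-118129) = (35544 + 7163)*(-118129) = 42707*(-118129) = -5044935203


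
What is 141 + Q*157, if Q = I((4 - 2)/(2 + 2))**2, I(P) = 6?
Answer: 5793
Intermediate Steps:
Q = 36 (Q = 6**2 = 36)
141 + Q*157 = 141 + 36*157 = 141 + 5652 = 5793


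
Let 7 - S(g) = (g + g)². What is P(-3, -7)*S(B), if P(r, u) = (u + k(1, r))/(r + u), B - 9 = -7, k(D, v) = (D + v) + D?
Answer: -36/5 ≈ -7.2000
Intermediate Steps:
k(D, v) = v + 2*D
B = 2 (B = 9 - 7 = 2)
S(g) = 7 - 4*g² (S(g) = 7 - (g + g)² = 7 - (2*g)² = 7 - 4*g²)
P(r, u) = (2 + r + u)/(r + u) (P(r, u) = (u + (r + 2*1))/(r + u) = (u + (r + 2))/(r + u) = (u + (2 + r))/(r + u) = (2 + r + u)/(r + u))
P(-3, -7)*S(B) = ((2 - 3 - 7)/(-3 - 7))*(7 - 4*2²) = (-8/(-10))*(7 - 4*4) = (-⅒*(-8))*(7 - 16) = (⅘)*(-9) = -36/5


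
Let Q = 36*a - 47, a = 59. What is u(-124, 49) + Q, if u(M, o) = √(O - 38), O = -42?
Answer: 2077 + 4*I*√5 ≈ 2077.0 + 8.9443*I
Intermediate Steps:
u(M, o) = 4*I*√5 (u(M, o) = √(-42 - 38) = √(-80) = 4*I*√5)
Q = 2077 (Q = 36*59 - 47 = 2124 - 47 = 2077)
u(-124, 49) + Q = 4*I*√5 + 2077 = 2077 + 4*I*√5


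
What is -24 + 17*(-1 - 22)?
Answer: -415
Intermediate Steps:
-24 + 17*(-1 - 22) = -24 + 17*(-23) = -24 - 391 = -415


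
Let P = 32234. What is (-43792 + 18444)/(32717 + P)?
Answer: -25348/64951 ≈ -0.39026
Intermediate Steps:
(-43792 + 18444)/(32717 + P) = (-43792 + 18444)/(32717 + 32234) = -25348/64951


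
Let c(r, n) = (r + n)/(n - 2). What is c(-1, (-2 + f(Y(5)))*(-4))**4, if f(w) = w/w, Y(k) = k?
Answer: 81/16 ≈ 5.0625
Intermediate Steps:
f(w) = 1
c(r, n) = (n + r)/(-2 + n)
c(-1, (-2 + f(Y(5)))*(-4))**4 = (((-2 + 1)*(-4) - 1)/(-2 + (-2 + 1)*(-4)))**4 = ((-1*(-4) - 1)/(-2 - 1*(-4)))**4 = ((4 - 1)/(-2 + 4))**4 = (3/2)**4 = 81/16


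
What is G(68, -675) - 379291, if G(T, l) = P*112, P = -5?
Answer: -379851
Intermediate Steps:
G(T, l) = -560 (G(T, l) = -5*112 = -560)
G(68, -675) - 379291 = -560 - 379291 = -379851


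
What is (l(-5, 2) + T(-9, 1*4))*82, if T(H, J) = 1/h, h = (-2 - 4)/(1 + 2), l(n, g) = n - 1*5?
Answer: -861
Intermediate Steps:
l(n, g) = -5 + n (l(n, g) = n - 5 = -5 + n)
h = -2 (h = -6/3 = -6*1/3 = -2)
T(H, J) = -1/2 (T(H, J) = 1/(-2) = -1/2)
(l(-5, 2) + T(-9, 1*4))*82 = ((-5 - 5) - 1/2)*82 = (-10 - 1/2)*82 = -21/2*82 = -861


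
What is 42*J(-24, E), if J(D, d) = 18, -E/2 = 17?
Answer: 756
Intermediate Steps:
E = -34 (E = -2*17 = -34)
42*J(-24, E) = 42*18 = 756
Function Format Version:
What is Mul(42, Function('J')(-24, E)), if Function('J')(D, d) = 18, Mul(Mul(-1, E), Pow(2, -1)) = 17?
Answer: 756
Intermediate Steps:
E = -34 (E = Mul(-2, 17) = -34)
Mul(42, Function('J')(-24, E)) = Mul(42, 18) = 756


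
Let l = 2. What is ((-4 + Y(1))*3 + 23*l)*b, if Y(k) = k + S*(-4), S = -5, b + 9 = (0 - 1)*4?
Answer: -1261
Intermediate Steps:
b = -13 (b = -9 + (0 - 1)*4 = -9 - 1*4 = -9 - 4 = -13)
Y(k) = 20 + k (Y(k) = k - 5*(-4) = k + 20 = 20 + k)
((-4 + Y(1))*3 + 23*l)*b = ((-4 + (20 + 1))*3 + 23*2)*(-13) = ((-4 + 21)*3 + 46)*(-13) = (17*3 + 46)*(-13) = (51 + 46)*(-13) = 97*(-13) = -1261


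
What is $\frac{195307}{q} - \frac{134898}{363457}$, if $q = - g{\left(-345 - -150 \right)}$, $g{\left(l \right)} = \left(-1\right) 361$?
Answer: $\frac{70936998121}{131207977} \approx 540.65$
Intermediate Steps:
$g{\left(l \right)} = -361$
$q = 361$ ($q = \left(-1\right) \left(-361\right) = 361$)
$\frac{195307}{q} - \frac{134898}{363457} = \frac{195307}{361} - \frac{134898}{363457} = \frac{70936998121}{131207977}$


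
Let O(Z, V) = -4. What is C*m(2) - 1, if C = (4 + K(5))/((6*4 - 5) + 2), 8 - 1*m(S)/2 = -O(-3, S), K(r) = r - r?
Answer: 11/21 ≈ 0.52381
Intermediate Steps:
K(r) = 0
m(S) = 8 (m(S) = 16 - (-2)*(-4) = 16 - 2*4 = 16 - 8 = 8)
C = 4/21 (C = (4 + 0)/((6*4 - 5) + 2) = 4/((24 - 5) + 2) = 4/(19 + 2) = 4/21 ≈ 0.19048)
C*m(2) - 1 = (4/21)*8 - 1 = 32/21 - 1 = 11/21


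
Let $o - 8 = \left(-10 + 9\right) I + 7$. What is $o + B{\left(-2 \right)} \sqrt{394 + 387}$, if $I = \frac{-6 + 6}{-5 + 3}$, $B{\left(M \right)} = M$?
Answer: $15 - 2 \sqrt{781} \approx -40.893$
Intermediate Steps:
$I = 0$ ($I = \frac{0}{-2} = 0 \left(- \frac{1}{2}\right) = 0$)
$o = 15$ ($o = 8 + \left(\left(-10 + 9\right) 0 + 7\right) = 8 + \left(\left(-1\right) 0 + 7\right) = 8 + \left(0 + 7\right) = 8 + 7 = 15$)
$o + B{\left(-2 \right)} \sqrt{394 + 387} = 15 - 2 \sqrt{394 + 387} = 15 - 2 \sqrt{781}$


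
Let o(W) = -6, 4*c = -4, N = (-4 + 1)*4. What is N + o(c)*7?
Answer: -54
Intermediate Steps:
N = -12 (N = -3*4 = -12)
c = -1 (c = (1/4)*(-4) = -1)
N + o(c)*7 = -12 - 6*7 = -12 - 42 = -54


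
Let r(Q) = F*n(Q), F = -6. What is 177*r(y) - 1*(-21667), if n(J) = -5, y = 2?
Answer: 26977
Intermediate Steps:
r(Q) = 30 (r(Q) = -6*(-5) = 30)
177*r(y) - 1*(-21667) = 177*30 - 1*(-21667) = 5310 + 21667 = 26977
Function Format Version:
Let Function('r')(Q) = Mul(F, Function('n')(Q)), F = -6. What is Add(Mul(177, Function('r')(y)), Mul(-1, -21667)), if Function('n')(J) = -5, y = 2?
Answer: 26977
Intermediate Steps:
Function('r')(Q) = 30 (Function('r')(Q) = Mul(-6, -5) = 30)
Add(Mul(177, Function('r')(y)), Mul(-1, -21667)) = Add(Mul(177, 30), Mul(-1, -21667)) = Add(5310, 21667) = 26977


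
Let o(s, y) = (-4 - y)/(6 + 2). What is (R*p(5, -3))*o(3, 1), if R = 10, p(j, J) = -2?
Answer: 25/2 ≈ 12.500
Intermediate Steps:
o(s, y) = -½ - y/8 (o(s, y) = (-4 - y)/8 = (-4 - y)*(⅛) = -½ - y/8)
(R*p(5, -3))*o(3, 1) = (10*(-2))*(-½ - ⅛*1) = -20*(-½ - ⅛) = -20*(-5/8) = 25/2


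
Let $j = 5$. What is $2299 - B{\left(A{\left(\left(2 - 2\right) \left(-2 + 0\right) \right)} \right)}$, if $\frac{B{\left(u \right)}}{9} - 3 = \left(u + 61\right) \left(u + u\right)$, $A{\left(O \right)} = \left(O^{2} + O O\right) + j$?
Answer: $-3668$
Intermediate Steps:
$A{\left(O \right)} = 5 + 2 O^{2}$ ($A{\left(O \right)} = \left(O^{2} + O O\right) + 5 = \left(O^{2} + O^{2}\right) + 5 = 2 O^{2} + 5 = 5 + 2 O^{2}$)
$B{\left(u \right)} = 27 + 18 u \left(61 + u\right)$ ($B{\left(u \right)} = 27 + 9 \left(u + 61\right) \left(u + u\right) = 27 + 9 \left(61 + u\right) 2 u = 27 + 9 \cdot 2 u \left(61 + u\right) = 27 + 18 u \left(61 + u\right)$)
$2299 - B{\left(A{\left(\left(2 - 2\right) \left(-2 + 0\right) \right)} \right)} = 2299 - \left(27 + 18 \left(5 + 2 \left(\left(2 - 2\right) \left(-2 + 0\right)\right)^{2}\right)^{2} + 1098 \left(5 + 2 \left(\left(2 - 2\right) \left(-2 + 0\right)\right)^{2}\right)\right) = 2299 - \left(27 + 18 \left(5 + 2 \left(0 \left(-2\right)\right)^{2}\right)^{2} + 1098 \left(5 + 2 \left(0 \left(-2\right)\right)^{2}\right)\right) = 2299 - \left(27 + 18 \left(5 + 2 \cdot 0^{2}\right)^{2} + 1098 \left(5 + 2 \cdot 0^{2}\right)\right) = 2299 - \left(27 + 18 \left(5 + 2 \cdot 0\right)^{2} + 1098 \left(5 + 2 \cdot 0\right)\right) = 2299 - \left(27 + 18 \left(5 + 0\right)^{2} + 1098 \left(5 + 0\right)\right) = 2299 - \left(27 + 18 \cdot 5^{2} + 1098 \cdot 5\right) = 2299 - \left(27 + 18 \cdot 25 + 5490\right) = 2299 - \left(27 + 450 + 5490\right) = 2299 - 5967 = -3668$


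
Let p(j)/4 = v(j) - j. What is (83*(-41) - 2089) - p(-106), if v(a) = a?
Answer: -5492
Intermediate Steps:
p(j) = 0 (p(j) = 4*(j - j) = 4*0 = 0)
(83*(-41) - 2089) - p(-106) = (83*(-41) - 2089) - 1*0 = (-3403 - 2089) + 0 = -5492 + 0 = -5492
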